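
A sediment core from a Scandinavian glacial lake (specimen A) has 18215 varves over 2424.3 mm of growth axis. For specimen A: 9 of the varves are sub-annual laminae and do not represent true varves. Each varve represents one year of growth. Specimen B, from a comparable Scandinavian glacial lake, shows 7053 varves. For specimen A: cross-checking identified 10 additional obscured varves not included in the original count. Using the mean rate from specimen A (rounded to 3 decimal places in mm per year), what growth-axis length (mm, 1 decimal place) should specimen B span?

938.0 mm

Specimen A: true varve count = 18215 − 9 + 10 = 18216.
A: Extension rate ≈ 2424.3 / 18216 = 0.133 mm per year.
For B, 0.133 mm/year × 7053 years = 938.0 mm.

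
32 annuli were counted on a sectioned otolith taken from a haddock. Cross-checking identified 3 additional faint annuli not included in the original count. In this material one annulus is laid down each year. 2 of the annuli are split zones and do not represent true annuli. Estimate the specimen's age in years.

33 years

After corrections the count is 32 − 2 + 3 = 33 annuli.
One annulus per year makes the duration 33 years.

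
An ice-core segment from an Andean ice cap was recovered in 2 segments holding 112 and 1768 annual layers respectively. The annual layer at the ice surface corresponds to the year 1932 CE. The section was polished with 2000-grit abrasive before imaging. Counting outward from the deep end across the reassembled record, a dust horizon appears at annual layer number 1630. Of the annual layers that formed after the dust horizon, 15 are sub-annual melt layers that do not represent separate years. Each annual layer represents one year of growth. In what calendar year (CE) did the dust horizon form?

1697 CE

Total annual layers = 112 + 1768 = 1880.
The dust horizon sits at annual layer 1630 from the deep end, so 1880 − 1630 = 250 annual layers formed after it.
Excluding 15 false annual layers: 250 − 15 = 235.
1932 − 235 = 1697 CE.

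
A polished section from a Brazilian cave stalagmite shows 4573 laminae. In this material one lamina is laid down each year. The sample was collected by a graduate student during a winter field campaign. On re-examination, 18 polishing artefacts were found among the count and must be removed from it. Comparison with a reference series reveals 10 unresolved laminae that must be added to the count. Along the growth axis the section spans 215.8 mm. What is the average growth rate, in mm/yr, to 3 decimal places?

Adjusted count: 4573 − 18 + 10 = 4565 laminae.
Extension rate ≈ 215.8 / 4565 = 0.047 mm/yr.

0.047 mm/yr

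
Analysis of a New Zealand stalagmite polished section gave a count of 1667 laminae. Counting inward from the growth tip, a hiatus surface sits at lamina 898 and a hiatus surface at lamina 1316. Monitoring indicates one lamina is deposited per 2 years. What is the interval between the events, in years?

836 years

The two markers are separated by 1316 − 898 = 418 laminae.
At 2 years per lamina, 418 × 2 = 836 years.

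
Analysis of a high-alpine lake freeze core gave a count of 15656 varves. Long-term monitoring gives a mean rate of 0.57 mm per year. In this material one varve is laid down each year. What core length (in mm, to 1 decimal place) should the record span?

8923.9 mm

15656 years of growth are recorded.
15656 years at 0.57 mm/year gives 0.57 × 15656 = 8923.9 mm.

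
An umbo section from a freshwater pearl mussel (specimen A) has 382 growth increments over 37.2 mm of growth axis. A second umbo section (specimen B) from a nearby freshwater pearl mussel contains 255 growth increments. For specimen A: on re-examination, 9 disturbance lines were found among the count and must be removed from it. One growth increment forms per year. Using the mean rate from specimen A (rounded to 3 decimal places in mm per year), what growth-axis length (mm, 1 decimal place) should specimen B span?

Specimen A: after corrections the count is 382 − 9 = 373 growth increments.
A: Extension rate ≈ 37.2 / 373 = 0.100 mm/year.
Length of B = 0.100 × 255 = 25.5 mm.

25.5 mm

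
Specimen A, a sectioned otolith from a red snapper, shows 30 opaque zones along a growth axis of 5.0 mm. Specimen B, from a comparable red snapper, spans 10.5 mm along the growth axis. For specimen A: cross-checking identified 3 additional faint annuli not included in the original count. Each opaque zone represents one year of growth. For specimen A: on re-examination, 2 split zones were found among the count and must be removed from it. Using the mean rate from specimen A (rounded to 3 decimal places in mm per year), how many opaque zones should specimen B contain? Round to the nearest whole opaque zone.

65 opaque zones

Specimen A: true opaque zone count = 30 − 2 + 3 = 31.
A: Mean rate = 5.0 mm / 31 years ≈ 0.161 mm per year.
B spans 10.5 / 0.161 = 65.22 years ≈ 65 opaque zones.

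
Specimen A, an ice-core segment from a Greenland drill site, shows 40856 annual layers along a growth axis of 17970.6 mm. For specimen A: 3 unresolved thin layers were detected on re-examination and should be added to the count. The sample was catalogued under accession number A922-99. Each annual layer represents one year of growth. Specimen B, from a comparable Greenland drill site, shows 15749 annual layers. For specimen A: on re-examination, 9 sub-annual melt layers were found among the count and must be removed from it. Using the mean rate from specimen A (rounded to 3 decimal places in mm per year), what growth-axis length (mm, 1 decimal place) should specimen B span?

Specimen A: adjusted count: 40856 − 9 + 3 = 40850 annual layers.
A: Mean rate = 17970.6 mm / 40850 years ≈ 0.440 mm/yr.
For B, 0.440 mm/year × 15749 years = 6929.6 mm.

6929.6 mm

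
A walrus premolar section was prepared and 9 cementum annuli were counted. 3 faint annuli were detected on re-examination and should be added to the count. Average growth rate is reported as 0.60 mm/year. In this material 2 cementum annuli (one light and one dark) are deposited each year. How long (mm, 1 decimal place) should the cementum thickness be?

3.6 mm

After corrections the count is 9 + 3 = 12 cementum annuli.
12 cementum annuli at 2 per year is 12 / 2 = 6 years.
Predicted length = 0.60 mm/year × 6 years = 3.6 mm.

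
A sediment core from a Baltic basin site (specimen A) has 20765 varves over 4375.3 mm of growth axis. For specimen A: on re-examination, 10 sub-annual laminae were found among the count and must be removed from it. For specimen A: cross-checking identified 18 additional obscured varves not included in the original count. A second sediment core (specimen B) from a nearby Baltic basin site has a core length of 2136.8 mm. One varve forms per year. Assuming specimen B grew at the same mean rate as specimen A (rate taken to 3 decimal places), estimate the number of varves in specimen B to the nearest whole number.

Specimen A: correcting the raw count gives 20765 − 10 + 18 = 20773 true varves.
A: Mean rate = 4375.3 mm / 20773 years ≈ 0.211 mm/year.
Specimen B: 2136.8 mm / 0.211 mm per year = 10127.01 years ≈ 10127 varves.

10127 varves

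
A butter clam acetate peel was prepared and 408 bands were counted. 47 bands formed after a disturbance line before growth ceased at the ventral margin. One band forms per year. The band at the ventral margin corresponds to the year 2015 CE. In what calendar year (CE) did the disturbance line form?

1968 CE

There are 47 bands younger than the disturbance line.
The band at the ventral margin is 2015 CE, so the disturbance line dates to 2015 − 47 = 1968 CE.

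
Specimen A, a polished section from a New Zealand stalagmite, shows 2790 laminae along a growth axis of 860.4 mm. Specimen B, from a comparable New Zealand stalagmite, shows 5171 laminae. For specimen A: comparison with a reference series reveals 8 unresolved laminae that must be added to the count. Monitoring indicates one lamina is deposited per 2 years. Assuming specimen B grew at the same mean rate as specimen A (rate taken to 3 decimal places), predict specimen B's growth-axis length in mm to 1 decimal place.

Specimen A: after corrections the count is 2790 + 8 = 2798 laminae.
Specimen A: 2798 laminae at 2 years each span 2798 × 2 = 5596 years.
A: Extension rate ≈ 860.4 / 5596 = 0.154 mm/year.
Specimen B: multiplying by 2 years per lamina: 5171 × 2 = 10342 years. For B, 0.154 mm/year × 10342 years = 1592.7 mm.

1592.7 mm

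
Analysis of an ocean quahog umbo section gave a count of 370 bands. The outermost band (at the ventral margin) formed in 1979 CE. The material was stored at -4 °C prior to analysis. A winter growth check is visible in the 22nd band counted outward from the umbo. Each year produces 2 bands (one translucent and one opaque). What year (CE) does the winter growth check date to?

1805 CE

Between band 22 and the ventral margin there are 370 − 22 = 348 bands.
With 2 bands per year, 348 / 2 = 174 years.
Counting back 174 years from 1979 CE places the winter growth check in 1979 − 174 = 1805 CE.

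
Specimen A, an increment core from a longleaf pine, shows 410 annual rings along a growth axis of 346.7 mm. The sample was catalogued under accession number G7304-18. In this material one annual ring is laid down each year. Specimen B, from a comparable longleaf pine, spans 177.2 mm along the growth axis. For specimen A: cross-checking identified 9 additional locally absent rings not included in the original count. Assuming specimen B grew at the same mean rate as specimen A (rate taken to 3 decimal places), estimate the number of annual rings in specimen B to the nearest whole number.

214 annual rings

Specimen A: true annual ring count = 410 + 9 = 419.
A: Extension rate ≈ 346.7 / 419 = 0.827 mm/yr.
Specimen B: 177.2 mm / 0.827 mm per year = 214.27 years ≈ 214 annual rings.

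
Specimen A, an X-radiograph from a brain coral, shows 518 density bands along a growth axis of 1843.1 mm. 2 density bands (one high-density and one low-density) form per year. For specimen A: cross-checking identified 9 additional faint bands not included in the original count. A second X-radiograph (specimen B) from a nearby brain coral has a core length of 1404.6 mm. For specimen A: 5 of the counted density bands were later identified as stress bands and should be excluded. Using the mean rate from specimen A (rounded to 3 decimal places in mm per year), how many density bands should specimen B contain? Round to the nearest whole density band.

Specimen A: adjusted count: 518 − 5 + 9 = 522 density bands.
Specimen A: with 2 density bands per year, 522 / 2 = 261 years.
A: 1843.1 mm over 261 years gives 1843.1 / 261 ≈ 7.062 mm/yr.
For B, 1404.6 / 7.062 = 198.90 years; at 2 density bands per year that is 198.90 × 2 ≈ 398 density bands.

398 density bands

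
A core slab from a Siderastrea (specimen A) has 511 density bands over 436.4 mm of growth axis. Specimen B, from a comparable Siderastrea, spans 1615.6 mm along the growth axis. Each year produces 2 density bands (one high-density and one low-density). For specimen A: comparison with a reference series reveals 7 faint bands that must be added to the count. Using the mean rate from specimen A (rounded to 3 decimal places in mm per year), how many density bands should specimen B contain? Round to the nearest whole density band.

Specimen A: adjusted count: 511 + 7 = 518 density bands.
Specimen A: with 2 density bands per year, 518 / 2 = 259 years.
A: Mean rate = 436.4 mm / 259 years ≈ 1.685 mm per year.
Specimen B: 1615.6 mm / 1.685 mm per year = 958.81 years; at 2 density bands per year that is 958.81 × 2 ≈ 1918 density bands.

1918 density bands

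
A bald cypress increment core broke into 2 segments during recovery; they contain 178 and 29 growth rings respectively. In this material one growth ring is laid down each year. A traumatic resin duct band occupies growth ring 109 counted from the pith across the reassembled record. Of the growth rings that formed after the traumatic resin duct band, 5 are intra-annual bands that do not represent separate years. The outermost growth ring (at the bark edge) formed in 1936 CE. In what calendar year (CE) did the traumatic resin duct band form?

1843 CE

Total growth rings = 178 + 29 = 207.
The traumatic resin duct band sits at growth ring 109 from the pith, so 207 − 109 = 98 growth rings formed after it.
Removing the 5 false growth rings leaves 98 − 5 = 93 true growth rings beyond the traumatic resin duct band.
1936 − 93 = 1843 CE.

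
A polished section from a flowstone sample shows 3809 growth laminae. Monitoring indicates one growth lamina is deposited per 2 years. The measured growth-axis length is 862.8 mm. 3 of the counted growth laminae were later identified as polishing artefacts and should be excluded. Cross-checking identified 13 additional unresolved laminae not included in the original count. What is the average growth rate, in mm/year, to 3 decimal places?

0.113 mm/year

Correcting the raw count gives 3809 − 3 + 13 = 3819 true growth laminae.
3819 growth laminae at 2 years each span 3819 × 2 = 7638 years.
862.8 mm over 7638 years gives 862.8 / 7638 ≈ 0.113 mm/year.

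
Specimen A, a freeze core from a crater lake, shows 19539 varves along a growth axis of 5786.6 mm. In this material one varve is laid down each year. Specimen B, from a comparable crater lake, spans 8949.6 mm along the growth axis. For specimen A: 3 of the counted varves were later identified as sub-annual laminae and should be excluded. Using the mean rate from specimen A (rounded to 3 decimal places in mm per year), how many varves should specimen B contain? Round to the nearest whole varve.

Specimen A: after corrections the count is 19539 − 3 = 19536 varves.
A: 5786.6 mm over 19536 years gives 5786.6 / 19536 ≈ 0.296 mm per year.
For B, 8949.6 / 0.296 = 30235.14 years ≈ 30235 varves.

30235 varves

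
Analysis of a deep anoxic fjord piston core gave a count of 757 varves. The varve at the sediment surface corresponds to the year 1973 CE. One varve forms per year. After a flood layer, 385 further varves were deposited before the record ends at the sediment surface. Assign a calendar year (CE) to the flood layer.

385 varves formed after the flood layer.
Counting back 385 years from 1973 CE places the flood layer in 1973 − 385 = 1588 CE.

1588 CE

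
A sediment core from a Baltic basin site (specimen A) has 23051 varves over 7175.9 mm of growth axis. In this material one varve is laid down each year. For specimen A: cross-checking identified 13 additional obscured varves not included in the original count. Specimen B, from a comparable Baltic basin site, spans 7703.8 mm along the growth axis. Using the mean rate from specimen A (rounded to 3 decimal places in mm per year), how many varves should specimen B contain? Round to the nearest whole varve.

Specimen A: after corrections the count is 23051 + 13 = 23064 varves.
A: Extension rate ≈ 7175.9 / 23064 = 0.311 mm/yr.
B spans 7703.8 / 0.311 = 24771.06 years ≈ 24771 varves.

24771 varves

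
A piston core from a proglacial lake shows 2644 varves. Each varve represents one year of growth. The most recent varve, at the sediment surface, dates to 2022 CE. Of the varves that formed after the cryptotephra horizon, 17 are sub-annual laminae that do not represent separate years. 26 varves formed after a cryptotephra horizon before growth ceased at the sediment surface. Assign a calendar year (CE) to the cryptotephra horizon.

26 varves post-date the cryptotephra horizon.
Excluding 17 false varves: 26 − 17 = 9.
The varve at the sediment surface is 2022 CE, so the cryptotephra horizon dates to 2022 − 9 = 2013 CE.

2013 CE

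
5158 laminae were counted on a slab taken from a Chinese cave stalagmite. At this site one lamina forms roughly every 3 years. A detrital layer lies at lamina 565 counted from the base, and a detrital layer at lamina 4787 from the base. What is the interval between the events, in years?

12666 years

4787 − 565 = 4222 laminae lie between the two events.
At 3 years per lamina, 4222 × 3 = 12666 years.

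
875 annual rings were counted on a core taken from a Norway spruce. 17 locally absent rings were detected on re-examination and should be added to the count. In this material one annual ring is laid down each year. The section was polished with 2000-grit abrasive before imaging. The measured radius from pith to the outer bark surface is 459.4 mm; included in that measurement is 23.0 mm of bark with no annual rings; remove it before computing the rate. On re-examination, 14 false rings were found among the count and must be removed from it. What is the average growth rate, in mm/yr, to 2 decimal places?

After corrections the count is 875 − 14 + 17 = 878 annual rings.
Net length = 459.4 − 23.0 = 436.4 mm.
436.4 mm over 878 years gives 436.4 / 878 ≈ 0.50 mm/yr.

0.50 mm/yr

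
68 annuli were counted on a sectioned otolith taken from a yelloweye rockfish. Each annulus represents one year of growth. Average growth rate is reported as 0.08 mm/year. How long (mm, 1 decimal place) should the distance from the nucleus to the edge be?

5.4 mm

68 years of growth are recorded.
68 years at 0.08 mm/year gives 0.08 × 68 = 5.4 mm.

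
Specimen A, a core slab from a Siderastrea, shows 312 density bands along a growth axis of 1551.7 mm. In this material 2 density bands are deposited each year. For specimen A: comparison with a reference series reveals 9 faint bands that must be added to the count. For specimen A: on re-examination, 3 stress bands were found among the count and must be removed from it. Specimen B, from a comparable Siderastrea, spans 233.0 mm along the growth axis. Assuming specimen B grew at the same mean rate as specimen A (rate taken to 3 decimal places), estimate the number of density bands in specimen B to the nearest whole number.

48 density bands

Specimen A: adjusted count: 312 − 3 + 9 = 318 density bands.
Specimen A: dividing by 2 density bands per year: 318 / 2 = 159 years.
A: Mean rate = 1551.7 mm / 159 years ≈ 9.759 mm/yr.
For B, 233.0 / 9.759 = 23.88 years; at 2 density bands per year that is 23.88 × 2 ≈ 48 density bands.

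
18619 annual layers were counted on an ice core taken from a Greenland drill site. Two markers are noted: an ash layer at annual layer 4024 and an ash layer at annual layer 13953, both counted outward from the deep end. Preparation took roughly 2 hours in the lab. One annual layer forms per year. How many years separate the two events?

9929 years

The two markers are separated by 13953 − 4024 = 9929 annual layers.
One annual layer per year makes the interval 9929 years.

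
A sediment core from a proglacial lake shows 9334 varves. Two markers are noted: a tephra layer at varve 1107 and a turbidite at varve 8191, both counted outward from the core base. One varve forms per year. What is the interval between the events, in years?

The two markers are separated by 8191 − 1107 = 7084 varves.
At one varve per year, 7084 years elapsed between them.

7084 yr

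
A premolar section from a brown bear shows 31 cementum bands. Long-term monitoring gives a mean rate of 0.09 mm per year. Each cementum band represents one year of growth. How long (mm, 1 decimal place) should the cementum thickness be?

31 years of growth are recorded.
31 years at 0.09 mm/year gives 0.09 × 31 = 2.8 mm.

2.8 mm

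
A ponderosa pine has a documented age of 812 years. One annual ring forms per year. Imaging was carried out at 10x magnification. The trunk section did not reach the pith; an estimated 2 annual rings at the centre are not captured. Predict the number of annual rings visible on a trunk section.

One annual ring per year gives 812 annual rings over 812 years.
Less the 2 uncaptured annual rings: 812 − 2 = 810.

810 annual rings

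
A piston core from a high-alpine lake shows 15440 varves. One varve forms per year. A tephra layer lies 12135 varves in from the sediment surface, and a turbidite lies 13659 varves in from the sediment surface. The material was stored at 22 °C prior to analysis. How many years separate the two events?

The two markers are separated by 13659 − 12135 = 1524 varves.
One varve per year makes the interval 1524 years.

1524 years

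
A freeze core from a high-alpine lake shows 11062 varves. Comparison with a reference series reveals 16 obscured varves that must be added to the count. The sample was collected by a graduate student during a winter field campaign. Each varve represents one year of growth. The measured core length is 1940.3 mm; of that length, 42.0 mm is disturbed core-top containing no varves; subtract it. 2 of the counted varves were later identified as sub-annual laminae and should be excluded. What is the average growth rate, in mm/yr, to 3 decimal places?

0.171 mm/yr

Adjusted count: 11062 − 2 + 16 = 11076 varves.
Net length = 1940.3 − 42.0 = 1898.3 mm.
Extension rate ≈ 1898.3 / 11076 = 0.171 mm/yr.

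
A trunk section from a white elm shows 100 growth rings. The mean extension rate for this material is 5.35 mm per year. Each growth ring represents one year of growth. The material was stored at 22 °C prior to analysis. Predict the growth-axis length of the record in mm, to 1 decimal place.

The record spans 100 years at 5.35 mm per year.
Length ≈ 5.35 × 100 = 535.0 mm.

535.0 mm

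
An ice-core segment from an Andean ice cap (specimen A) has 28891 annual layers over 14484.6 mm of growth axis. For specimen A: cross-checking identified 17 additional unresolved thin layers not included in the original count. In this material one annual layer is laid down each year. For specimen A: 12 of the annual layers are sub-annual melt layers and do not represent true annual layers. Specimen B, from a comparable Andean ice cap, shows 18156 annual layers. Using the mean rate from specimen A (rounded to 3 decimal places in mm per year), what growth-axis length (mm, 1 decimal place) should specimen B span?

Specimen A: correcting the raw count gives 28891 − 12 + 17 = 28896 true annual layers.
A: 14484.6 mm over 28896 years gives 14484.6 / 28896 ≈ 0.501 mm per year.
B's length ≈ 0.501 × 18156 = 9096.2 mm.

9096.2 mm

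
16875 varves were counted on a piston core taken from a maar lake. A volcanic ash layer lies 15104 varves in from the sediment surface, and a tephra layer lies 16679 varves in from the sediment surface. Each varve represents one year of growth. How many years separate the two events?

1575 yr

The two markers are separated by 16679 − 15104 = 1575 varves.
At one varve per year, 1575 years elapsed between them.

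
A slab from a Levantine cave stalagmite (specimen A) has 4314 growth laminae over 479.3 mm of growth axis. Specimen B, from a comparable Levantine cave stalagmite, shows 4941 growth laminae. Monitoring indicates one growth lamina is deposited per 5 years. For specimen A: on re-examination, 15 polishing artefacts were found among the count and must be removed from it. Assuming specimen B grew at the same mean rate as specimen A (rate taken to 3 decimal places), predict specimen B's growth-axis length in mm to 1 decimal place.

543.5 mm

Specimen A: after corrections the count is 4314 − 15 = 4299 growth laminae.
Specimen A: at 5 years per growth lamina, 4299 × 5 = 21495 years.
A: 479.3 mm over 21495 years gives 479.3 / 21495 ≈ 0.022 mm per year.
Specimen B: at 5 years per growth lamina, 4941 × 5 = 24705 years. B's length ≈ 0.022 × 24705 = 543.5 mm.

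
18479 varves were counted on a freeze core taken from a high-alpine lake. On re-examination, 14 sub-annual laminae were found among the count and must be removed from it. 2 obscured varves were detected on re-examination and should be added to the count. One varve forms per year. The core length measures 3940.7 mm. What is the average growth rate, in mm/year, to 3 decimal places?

0.213 mm/year

After corrections the count is 18479 − 14 + 2 = 18467 varves.
Mean rate = 3940.7 mm / 18467 years ≈ 0.213 mm/year.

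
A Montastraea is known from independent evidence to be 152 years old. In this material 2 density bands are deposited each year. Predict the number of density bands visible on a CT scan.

152 years at 2 density bands per year gives 152 × 2 = 304 density bands.
So 304 density bands should be present.

304 density bands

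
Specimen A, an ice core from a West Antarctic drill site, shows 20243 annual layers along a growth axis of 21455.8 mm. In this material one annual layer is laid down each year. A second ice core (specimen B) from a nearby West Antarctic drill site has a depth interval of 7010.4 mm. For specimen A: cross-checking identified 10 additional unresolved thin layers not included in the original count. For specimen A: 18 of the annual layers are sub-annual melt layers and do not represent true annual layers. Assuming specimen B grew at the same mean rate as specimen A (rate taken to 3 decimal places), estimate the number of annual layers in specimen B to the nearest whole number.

Specimen A: correcting the raw count gives 20243 − 18 + 10 = 20235 true annual layers.
A: 21455.8 mm over 20235 years gives 21455.8 / 20235 ≈ 1.060 mm/year.
Specimen B: 7010.4 mm / 1.060 mm per year = 6613.58 years ≈ 6614 annual layers.

6614 annual layers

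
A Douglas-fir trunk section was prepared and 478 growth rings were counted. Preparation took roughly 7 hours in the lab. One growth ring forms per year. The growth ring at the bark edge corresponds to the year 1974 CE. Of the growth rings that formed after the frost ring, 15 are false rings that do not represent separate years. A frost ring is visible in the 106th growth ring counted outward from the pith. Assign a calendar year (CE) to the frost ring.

The frost ring sits at growth ring 106 from the pith, so 478 − 106 = 372 growth rings formed after it.
Excluding 15 false growth rings: 372 − 15 = 357.
The growth ring at the bark edge is 1974 CE, so the frost ring dates to 1974 − 357 = 1617 CE.

1617 CE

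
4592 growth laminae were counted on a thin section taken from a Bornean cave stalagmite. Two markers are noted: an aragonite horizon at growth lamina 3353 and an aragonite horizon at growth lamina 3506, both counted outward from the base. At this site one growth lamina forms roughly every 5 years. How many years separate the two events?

765 years

3506 − 3353 = 153 growth laminae lie between the two events.
Multiplying by 5 years per growth lamina: 153 × 5 = 765 years.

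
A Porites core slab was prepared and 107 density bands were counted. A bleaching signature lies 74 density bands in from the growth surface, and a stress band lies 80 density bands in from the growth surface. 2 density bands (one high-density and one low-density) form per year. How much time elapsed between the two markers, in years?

3 yr

Separation: 80 − 74 = 6 density bands.
6 density bands at 2 per year is 6 / 2 = 3 years.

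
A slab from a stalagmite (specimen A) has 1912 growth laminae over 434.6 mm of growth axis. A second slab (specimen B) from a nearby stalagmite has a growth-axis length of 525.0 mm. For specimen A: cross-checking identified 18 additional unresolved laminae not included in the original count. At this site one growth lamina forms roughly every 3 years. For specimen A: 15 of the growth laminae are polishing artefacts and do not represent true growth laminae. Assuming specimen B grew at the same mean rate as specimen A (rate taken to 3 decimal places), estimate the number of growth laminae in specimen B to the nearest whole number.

2303 growth laminae

Specimen A: after corrections the count is 1912 − 15 + 18 = 1915 growth laminae.
Specimen A: multiplying by 3 years per growth lamina: 1915 × 3 = 5745 years.
A: Mean rate = 434.6 mm / 5745 years ≈ 0.076 mm/year.
B spans 525.0 / 0.076 = 6907.89 years; at 3 years per growth lamina that is 6907.89 / 3 ≈ 2303 growth laminae.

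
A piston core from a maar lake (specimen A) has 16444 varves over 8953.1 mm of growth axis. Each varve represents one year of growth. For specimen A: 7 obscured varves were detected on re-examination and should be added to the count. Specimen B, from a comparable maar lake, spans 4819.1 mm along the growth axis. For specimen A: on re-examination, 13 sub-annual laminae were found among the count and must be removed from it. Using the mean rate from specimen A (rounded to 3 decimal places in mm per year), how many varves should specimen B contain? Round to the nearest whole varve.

8842 varves

Specimen A: correcting the raw count gives 16444 − 13 + 7 = 16438 true varves.
A: Extension rate ≈ 8953.1 / 16438 = 0.545 mm/year.
Specimen B: 4819.1 mm / 0.545 mm per year = 8842.39 years ≈ 8842 varves.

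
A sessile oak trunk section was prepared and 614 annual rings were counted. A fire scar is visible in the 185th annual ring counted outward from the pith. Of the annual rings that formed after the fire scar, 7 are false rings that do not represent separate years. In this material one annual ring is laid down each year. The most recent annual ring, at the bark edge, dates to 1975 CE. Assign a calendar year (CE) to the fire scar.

1553 CE

614 − 185 = 429 annual rings lie beyond the fire scar toward the bark edge.
Removing the 7 false annual rings leaves 429 − 7 = 422 true annual rings beyond the fire scar.
1975 − 422 = 1553 CE.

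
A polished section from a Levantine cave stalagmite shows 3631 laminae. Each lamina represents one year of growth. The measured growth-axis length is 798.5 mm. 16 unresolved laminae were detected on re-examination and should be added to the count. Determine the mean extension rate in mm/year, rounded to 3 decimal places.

True lamina count = 3631 + 16 = 3647.
Mean rate = 798.5 mm / 3647 years ≈ 0.219 mm/year.

0.219 mm/year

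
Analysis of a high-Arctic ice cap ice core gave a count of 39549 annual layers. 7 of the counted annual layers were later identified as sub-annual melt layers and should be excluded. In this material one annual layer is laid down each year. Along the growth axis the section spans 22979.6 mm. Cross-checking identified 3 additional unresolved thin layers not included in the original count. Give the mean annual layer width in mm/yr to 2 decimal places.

Adjusted count: 39549 − 7 + 3 = 39545 annual layers.
Mean rate = 22979.6 mm / 39545 years ≈ 0.58 mm/yr.

0.58 mm/yr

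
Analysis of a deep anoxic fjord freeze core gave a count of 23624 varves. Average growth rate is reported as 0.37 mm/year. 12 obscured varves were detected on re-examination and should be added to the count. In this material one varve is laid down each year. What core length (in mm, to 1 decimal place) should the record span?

8745.3 mm

After corrections the count is 23624 + 12 = 23636 varves.
23636 years at 0.37 mm/year gives 0.37 × 23636 = 8745.3 mm.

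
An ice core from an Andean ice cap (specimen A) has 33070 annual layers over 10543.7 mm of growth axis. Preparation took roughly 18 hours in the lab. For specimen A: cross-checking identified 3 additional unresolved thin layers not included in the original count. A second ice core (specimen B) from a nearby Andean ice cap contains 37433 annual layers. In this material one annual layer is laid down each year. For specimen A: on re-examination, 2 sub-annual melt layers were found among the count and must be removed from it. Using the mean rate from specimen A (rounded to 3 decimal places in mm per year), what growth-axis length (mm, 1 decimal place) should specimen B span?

Specimen A: after corrections the count is 33070 − 2 + 3 = 33071 annual layers.
A: Extension rate ≈ 10543.7 / 33071 = 0.319 mm per year.
For B, 0.319 mm/year × 37433 years = 11941.1 mm.

11941.1 mm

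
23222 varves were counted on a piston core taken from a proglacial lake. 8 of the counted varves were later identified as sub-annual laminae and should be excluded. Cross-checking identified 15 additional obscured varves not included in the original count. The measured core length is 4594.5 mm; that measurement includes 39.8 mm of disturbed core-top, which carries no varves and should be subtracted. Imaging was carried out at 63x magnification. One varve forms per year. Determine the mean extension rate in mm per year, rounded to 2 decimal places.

Adjusted count: 23222 − 8 + 15 = 23229 varves.
Removing the 39.8 mm offcut leaves 4594.5 − 39.8 = 4554.7 mm.
Extension rate ≈ 4554.7 / 23229 = 0.20 mm per year.

0.20 mm per year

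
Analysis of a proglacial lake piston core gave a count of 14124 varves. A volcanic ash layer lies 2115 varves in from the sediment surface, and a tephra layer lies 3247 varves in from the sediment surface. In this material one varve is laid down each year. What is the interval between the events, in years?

The two markers are separated by 3247 − 2115 = 1132 varves.
One varve per year makes the interval 1132 years.

1132 years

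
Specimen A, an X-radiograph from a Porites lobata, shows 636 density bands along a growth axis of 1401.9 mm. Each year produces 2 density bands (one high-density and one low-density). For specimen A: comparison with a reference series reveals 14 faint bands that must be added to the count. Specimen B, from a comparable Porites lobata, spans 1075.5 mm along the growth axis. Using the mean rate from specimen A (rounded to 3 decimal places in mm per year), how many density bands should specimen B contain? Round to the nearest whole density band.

499 density bands

Specimen A: adjusted count: 636 + 14 = 650 density bands.
Specimen A: with 2 density bands per year, 650 / 2 = 325 years.
A: 1401.9 mm over 325 years gives 1401.9 / 325 ≈ 4.314 mm per year.
B spans 1075.5 / 4.314 = 249.30 years; at 2 density bands per year that is 249.30 × 2 ≈ 499 density bands.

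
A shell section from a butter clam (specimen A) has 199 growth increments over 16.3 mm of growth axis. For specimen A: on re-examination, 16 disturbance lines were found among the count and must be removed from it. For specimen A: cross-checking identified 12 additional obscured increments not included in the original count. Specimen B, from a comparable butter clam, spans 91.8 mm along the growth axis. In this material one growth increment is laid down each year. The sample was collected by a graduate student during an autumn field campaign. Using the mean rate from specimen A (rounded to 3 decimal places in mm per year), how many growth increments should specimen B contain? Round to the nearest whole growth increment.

1093 growth increments

Specimen A: correcting the raw count gives 199 − 16 + 12 = 195 true growth increments.
A: 16.3 mm over 195 years gives 16.3 / 195 ≈ 0.084 mm/year.
For B, 91.8 / 0.084 = 1092.86 years ≈ 1093 growth increments.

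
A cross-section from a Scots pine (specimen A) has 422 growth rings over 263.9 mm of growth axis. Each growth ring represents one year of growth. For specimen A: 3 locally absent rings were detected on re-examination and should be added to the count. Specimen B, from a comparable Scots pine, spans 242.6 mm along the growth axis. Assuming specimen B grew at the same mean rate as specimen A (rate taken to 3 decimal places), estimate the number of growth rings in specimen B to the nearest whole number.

Specimen A: after corrections the count is 422 + 3 = 425 growth rings.
A: Extension rate ≈ 263.9 / 425 = 0.621 mm/yr.
Specimen B: 242.6 mm / 0.621 mm per year = 390.66 years ≈ 391 growth rings.

391 growth rings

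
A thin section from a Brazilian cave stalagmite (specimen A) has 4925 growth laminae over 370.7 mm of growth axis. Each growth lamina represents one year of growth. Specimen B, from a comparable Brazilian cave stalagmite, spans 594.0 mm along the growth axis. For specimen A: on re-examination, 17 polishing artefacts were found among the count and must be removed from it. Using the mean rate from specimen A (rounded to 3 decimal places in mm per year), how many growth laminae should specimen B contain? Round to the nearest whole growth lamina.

Specimen A: correcting the raw count gives 4925 − 17 = 4908 true growth laminae.
A: Extension rate ≈ 370.7 / 4908 = 0.076 mm/year.
For B, 594.0 / 0.076 = 7815.79 years ≈ 7816 growth laminae.

7816 growth laminae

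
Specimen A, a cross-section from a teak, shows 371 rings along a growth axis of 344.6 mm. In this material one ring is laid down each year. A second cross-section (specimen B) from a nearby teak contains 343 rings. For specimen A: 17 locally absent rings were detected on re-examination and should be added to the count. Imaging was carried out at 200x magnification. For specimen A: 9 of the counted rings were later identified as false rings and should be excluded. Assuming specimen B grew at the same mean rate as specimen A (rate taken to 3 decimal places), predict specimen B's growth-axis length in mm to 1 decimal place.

311.8 mm

Specimen A: adjusted count: 371 − 9 + 17 = 379 rings.
A: Extension rate ≈ 344.6 / 379 = 0.909 mm/yr.
For B, 0.909 mm/year × 343 years = 311.8 mm.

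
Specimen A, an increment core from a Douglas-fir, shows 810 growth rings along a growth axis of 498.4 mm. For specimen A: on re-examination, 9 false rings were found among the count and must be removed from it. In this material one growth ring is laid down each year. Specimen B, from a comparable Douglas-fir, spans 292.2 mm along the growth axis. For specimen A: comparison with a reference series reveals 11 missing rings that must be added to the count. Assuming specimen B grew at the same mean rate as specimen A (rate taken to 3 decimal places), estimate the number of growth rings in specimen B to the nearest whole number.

Specimen A: after corrections the count is 810 − 9 + 11 = 812 growth rings.
A: Mean rate = 498.4 mm / 812 years ≈ 0.614 mm/yr.
B spans 292.2 / 0.614 = 475.90 years ≈ 476 growth rings.

476 growth rings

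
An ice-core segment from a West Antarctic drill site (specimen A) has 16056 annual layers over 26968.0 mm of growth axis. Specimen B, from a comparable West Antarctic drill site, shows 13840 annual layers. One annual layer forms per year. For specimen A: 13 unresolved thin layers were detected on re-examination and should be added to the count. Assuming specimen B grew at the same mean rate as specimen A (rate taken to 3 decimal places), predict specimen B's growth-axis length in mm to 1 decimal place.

Specimen A: adjusted count: 16056 + 13 = 16069 annual layers.
A: 26968.0 mm over 16069 years gives 26968.0 / 16069 ≈ 1.678 mm/yr.
B's length ≈ 1.678 × 13840 = 23223.5 mm.

23223.5 mm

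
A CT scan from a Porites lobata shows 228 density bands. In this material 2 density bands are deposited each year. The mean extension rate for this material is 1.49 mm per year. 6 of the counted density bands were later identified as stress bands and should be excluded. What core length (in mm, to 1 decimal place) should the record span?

Adjusted count: 228 − 6 = 222 density bands.
222 density bands at 2 per year is 222 / 2 = 111 years.
111 years at 1.49 mm/year gives 1.49 × 111 = 165.4 mm.

165.4 mm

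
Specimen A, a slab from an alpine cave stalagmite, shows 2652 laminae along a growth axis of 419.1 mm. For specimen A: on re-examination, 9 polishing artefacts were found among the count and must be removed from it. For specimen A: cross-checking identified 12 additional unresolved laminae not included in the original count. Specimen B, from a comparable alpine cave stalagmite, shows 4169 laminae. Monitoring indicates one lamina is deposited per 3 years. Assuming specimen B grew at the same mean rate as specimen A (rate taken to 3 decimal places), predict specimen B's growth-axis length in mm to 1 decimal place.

Specimen A: after corrections the count is 2652 − 9 + 12 = 2655 laminae.
Specimen A: at 3 years per lamina, 2655 × 3 = 7965 years.
A: Mean rate = 419.1 mm / 7965 years ≈ 0.053 mm per year.
Specimen B: multiplying by 3 years per lamina: 4169 × 3 = 12507 years. For B, 0.053 mm/year × 12507 years = 662.9 mm.

662.9 mm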